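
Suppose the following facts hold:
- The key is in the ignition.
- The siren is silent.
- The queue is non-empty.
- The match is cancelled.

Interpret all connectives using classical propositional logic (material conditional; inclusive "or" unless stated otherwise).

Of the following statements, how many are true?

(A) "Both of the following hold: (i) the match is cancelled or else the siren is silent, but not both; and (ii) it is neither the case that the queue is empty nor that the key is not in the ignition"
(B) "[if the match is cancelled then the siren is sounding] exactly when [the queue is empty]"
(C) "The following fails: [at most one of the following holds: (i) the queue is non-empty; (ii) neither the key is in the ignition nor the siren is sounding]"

Let S = "the match is cancelled" (T), Q = "the siren is sounding" (F), R = "the queue is empty" (F), P = "the key is in the ignition" (T).

(A): Formalization: (S ⊕ ¬Q) ∧ (R ↓ ¬P)

¬Q = ¬F = T
S ⊕ ¬Q = T ⊕ T = F
¬P = ¬T = F
R ↓ ¬P = F ↓ F = T
(S ⊕ ¬Q) ∧ (R ↓ ¬P) = F ∧ T = F
Hence (A) is false.

(B): Formalization: (S → Q) ↔ R

S → Q = T → F = F
(S → Q) ↔ R = F ↔ F = T
Hence (B) is true.

(C): Parsed as ¬(¬R ↑ (P ↓ Q))

¬R = ¬F = T
P ↓ Q = T ↓ F = F
¬R ↑ (P ↓ Q) = T ↑ F = T
¬(¬R ↑ (P ↓ Q)) = ¬T = F
Thus (C) is false.

1 of the 3 statements is true ((B)).

1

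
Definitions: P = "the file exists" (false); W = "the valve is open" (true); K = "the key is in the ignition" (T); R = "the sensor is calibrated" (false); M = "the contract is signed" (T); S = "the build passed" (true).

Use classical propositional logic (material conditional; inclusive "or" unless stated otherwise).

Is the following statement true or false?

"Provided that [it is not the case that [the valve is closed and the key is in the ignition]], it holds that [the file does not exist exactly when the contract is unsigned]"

The statement is false.

This is ~(~W & K) -> (~P <-> ~M).

~W = ~T = F
~W & K = F & T = F
~(~W & K) = ~F = T
~P = ~F = T
~M = ~T = F
~P <-> ~M = T <-> F = F
~(~W & K) -> (~P <-> ~M) = T -> F = F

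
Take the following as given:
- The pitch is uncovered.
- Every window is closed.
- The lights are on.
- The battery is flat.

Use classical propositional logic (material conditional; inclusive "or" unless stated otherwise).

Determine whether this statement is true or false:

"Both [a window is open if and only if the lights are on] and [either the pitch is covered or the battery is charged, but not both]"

The statement is false.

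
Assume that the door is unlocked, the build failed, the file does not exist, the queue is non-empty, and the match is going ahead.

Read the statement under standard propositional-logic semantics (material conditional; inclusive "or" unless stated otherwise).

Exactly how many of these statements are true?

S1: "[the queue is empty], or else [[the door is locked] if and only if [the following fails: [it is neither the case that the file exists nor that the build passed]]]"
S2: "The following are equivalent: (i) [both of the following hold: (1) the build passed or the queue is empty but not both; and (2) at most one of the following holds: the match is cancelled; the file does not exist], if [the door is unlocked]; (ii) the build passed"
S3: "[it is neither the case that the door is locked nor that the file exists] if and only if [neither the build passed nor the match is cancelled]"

Let S = "the queue is empty" (False), P = "the door is locked" (False), R = "the file exists" (False), Q = "the build passed" (False), U = "the match is cancelled" (False).

S1: This is S or (P iff not (R nor Q)).

R nor Q = False nor False = True
not (R nor Q) = not True = False
P iff not (R nor Q) = False iff False = True
S or (P iff not (R nor Q)) = False or True = True
Hence S1 is true.

S2: In symbols: (not P -> ((Q xor S) and (U nand not R))) iff Q

not P = not False = True
Q xor S = False xor False = False
not R = not False = True
U nand not R = False nand True = True
(Q xor S) and (U nand not R) = False and True = False
not P -> ((Q xor S) and (U nand not R)) = True -> False = False
(not P -> ((Q xor S) and (U nand not R))) iff Q = False iff False = True
Thus S2 is true.

S3: In symbols: (P nor R) iff (Q nor U)

P nor R = False nor False = True
Q nor U = False nor False = True
(P nor R) iff (Q nor U) = True iff True = True
Thus S3 is true.

3 of the 3 statements are true (S1, S2, S3).

3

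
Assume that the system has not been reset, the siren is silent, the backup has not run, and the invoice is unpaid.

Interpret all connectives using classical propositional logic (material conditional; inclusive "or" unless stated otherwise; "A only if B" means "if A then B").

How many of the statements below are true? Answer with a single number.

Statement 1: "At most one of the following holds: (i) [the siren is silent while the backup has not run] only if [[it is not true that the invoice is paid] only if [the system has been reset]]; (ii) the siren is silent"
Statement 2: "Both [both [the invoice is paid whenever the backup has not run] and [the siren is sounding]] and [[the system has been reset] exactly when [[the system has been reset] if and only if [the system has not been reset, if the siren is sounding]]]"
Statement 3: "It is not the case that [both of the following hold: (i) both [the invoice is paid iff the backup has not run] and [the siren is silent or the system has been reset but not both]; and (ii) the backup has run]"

Let Q = "the siren is sounding" (False), R = "the backup has run" (False), S = "the invoice is paid" (False), P = "the system has been reset" (False).

Statement 1: In symbols: ((not Q and not R) -> (not S -> P)) nand not Q

not Q = not False = True
not R = not False = True
not Q and not R = True and True = True
not S = not False = True
not S -> P = True -> False = False
(not Q and not R) -> (not S -> P) = True -> False = False
not Q = not False = True
((not Q and not R) -> (not S -> P)) nand not Q = False nand True = True
Thus Statement 1 is true.

Statement 2: Parsed as ((not R -> S) and Q) and (P iff (P iff (Q -> not P)))

not R = not False = True
not R -> S = True -> False = False
(not R -> S) and Q = False and False = False
not P = not False = True
Q -> not P = False -> True = True
P iff (Q -> not P) = False iff True = False
P iff (P iff (Q -> not P)) = False iff False = True
((not R -> S) and Q) and (P iff (P iff (Q -> not P))) = False and True = False
So Statement 2 is false.

Statement 3: Formalization: not (((S iff not R) and (not Q xor P)) and R)

not R = not False = True
S iff not R = False iff True = False
not Q = not False = True
not Q xor P = True xor False = True
(S iff not R) and (not Q xor P) = False and True = False
((S iff not R) and (not Q xor P)) and R = False and False = False
not (((S iff not R) and (not Q xor P)) and R) = not False = True
Hence Statement 3 is true.

Count: 2.

2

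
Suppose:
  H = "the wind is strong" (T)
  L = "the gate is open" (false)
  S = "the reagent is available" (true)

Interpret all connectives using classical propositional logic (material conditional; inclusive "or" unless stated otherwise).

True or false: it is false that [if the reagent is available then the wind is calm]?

True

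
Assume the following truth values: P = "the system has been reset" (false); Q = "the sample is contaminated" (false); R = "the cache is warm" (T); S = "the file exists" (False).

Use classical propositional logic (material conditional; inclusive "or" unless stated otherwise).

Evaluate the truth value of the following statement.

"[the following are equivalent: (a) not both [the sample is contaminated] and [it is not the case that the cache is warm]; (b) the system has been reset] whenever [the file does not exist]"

In symbols: not S -> ((Q nand not R) iff P)

not S = not False = True
not R = not True = False
Q nand not R = False nand False = True
(Q nand not R) iff P = True iff False = False
not S -> ((Q nand not R) iff P) = True -> False = False

False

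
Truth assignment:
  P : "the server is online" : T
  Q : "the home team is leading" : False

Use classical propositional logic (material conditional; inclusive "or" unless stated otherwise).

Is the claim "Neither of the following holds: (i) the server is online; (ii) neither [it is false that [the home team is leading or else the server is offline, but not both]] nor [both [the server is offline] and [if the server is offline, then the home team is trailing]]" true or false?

False

Values: P=T, Q=F.
This is P nor (~(Q xor ~P) nor (~P & (~P -> ~Q))).

~P = ~T = F
Q xor ~P = F xor F = F
~(Q xor ~P) = ~F = T
~P = ~T = F
~P = ~T = F
~Q = ~F = T
~P -> ~Q = F -> T = T
~P & (~P -> ~Q) = F & T = F
~(Q xor ~P) nor (~P & (~P -> ~Q)) = T nor F = F
P nor (~(Q xor ~P) nor (~P & (~P -> ~Q))) = T nor F = F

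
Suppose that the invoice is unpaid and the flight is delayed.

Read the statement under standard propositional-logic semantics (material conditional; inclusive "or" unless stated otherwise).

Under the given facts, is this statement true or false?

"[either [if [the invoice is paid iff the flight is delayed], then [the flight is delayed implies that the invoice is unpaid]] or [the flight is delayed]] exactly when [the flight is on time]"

Let Q = "the invoice is paid" (F), V = "the flight is delayed" (T).
Parsed as (((Q <-> V) -> (V -> ~Q)) | V) <-> ~V

Q <-> V = F <-> T = F
~Q = ~F = T
V -> ~Q = T -> T = T
(Q <-> V) -> (V -> ~Q) = F -> T = T
((Q <-> V) -> (V -> ~Q)) | V = T | T = T
~V = ~T = F
(((Q <-> V) -> (V -> ~Q)) | V) <-> ~V = T <-> F = F

False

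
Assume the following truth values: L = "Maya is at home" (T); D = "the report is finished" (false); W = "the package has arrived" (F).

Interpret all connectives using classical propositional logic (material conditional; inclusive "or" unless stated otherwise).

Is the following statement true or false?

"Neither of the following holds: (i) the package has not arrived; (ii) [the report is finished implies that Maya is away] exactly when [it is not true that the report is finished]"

The statement is false.

Values: W=False, D=False, L=True.
In symbols: not W nor ((D -> not L) iff not D)

not W = not False = True
not L = not True = False
D -> not L = False -> False = True
not D = not False = True
(D -> not L) iff not D = True iff True = True
not W nor ((D -> not L) iff not D) = True nor True = False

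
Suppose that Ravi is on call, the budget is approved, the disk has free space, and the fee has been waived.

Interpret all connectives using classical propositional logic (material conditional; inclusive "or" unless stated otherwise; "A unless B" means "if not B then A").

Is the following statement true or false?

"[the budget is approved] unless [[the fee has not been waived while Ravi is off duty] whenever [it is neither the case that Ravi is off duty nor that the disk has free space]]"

The statement is true.

Let Q = "the budget is approved" (T), P = "Ravi is on call" (T), R = "the disk is full" (F), S = "the fee has been waived" (T).
Parsed as Q ∨ ((¬P ↓ ¬R) → (¬S ∧ ¬P))

¬P = ¬T = F
¬R = ¬F = T
¬P ↓ ¬R = F ↓ T = F
¬S = ¬T = F
¬P = ¬T = F
¬S ∧ ¬P = F ∧ F = F
(¬P ↓ ¬R) → (¬S ∧ ¬P) = F → F = T
Q ∨ ((¬P ↓ ¬R) → (¬S ∧ ¬P)) = T ∨ T = T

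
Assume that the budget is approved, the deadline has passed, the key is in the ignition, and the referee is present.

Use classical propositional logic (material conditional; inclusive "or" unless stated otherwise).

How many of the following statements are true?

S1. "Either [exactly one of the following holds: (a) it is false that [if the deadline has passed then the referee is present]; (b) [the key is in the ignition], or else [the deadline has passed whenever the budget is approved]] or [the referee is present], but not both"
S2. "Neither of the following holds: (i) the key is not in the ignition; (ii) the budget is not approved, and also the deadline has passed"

Let Q = "the deadline has passed" (T), S = "the referee is present" (T), R = "the key is in the ignition" (T), P = "the budget is approved" (T).

S1: In symbols: (~(Q -> S) xor (R | (P -> Q))) xor S

Q -> S = T -> T = T
~(Q -> S) = ~T = F
P -> Q = T -> T = T
R | (P -> Q) = T | T = T
~(Q -> S) xor (R | (P -> Q)) = F xor T = T
(~(Q -> S) xor (R | (P -> Q))) xor S = T xor T = F
Hence S1 is false.

S2: Parsed as ~R nor (~P & Q)

~R = ~T = F
~P = ~T = F
~P & Q = F & T = F
~R nor (~P & Q) = F nor F = T
So S2 is true.

1 of the 2 statements is true (S2).

1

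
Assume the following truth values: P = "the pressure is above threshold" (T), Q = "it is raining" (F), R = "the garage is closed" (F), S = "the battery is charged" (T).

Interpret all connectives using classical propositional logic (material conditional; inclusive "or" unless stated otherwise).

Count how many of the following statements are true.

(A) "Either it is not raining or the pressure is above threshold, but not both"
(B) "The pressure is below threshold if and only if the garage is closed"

(A): This is not Q xor P.

not Q = not False = True
not Q xor P = True xor True = False
Thus (A) is false.

(B): Formalization: not P iff R

not P = not True = False
not P iff R = False iff False = True
Thus (B) is true.

Count: 1.

1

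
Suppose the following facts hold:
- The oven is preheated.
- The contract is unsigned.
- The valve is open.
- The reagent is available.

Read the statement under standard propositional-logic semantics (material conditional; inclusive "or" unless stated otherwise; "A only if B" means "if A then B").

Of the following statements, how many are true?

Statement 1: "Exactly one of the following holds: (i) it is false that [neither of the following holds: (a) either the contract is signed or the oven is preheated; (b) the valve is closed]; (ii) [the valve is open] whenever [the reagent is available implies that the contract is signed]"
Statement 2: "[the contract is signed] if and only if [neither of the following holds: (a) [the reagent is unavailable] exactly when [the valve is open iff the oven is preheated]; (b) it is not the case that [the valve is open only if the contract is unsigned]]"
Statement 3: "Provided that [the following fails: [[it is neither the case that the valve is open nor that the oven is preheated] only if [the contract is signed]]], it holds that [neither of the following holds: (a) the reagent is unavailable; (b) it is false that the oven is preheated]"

1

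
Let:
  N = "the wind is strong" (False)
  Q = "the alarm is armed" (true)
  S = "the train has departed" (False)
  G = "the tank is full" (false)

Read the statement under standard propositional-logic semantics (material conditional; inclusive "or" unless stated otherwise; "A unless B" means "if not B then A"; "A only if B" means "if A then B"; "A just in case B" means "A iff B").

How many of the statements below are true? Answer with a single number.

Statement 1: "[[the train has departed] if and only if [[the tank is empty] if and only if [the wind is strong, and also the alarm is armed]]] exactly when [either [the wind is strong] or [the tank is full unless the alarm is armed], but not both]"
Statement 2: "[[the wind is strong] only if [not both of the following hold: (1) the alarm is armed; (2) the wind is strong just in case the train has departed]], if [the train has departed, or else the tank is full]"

Statement 1: Parsed as (S <-> (~G <-> (N & Q))) <-> (N xor (G | Q))

~G = ~F = T
N & Q = F & T = F
~G <-> (N & Q) = T <-> F = F
S <-> (~G <-> (N & Q)) = F <-> F = T
G | Q = F | T = T
N xor (G | Q) = F xor T = T
(S <-> (~G <-> (N & Q))) <-> (N xor (G | Q)) = T <-> T = T
Thus Statement 1 is true.

Statement 2: In symbols: (S | G) -> (N -> (Q nand (N <-> S)))

S | G = F | F = F
N <-> S = F <-> F = T
Q nand (N <-> S) = T nand T = F
N -> (Q nand (N <-> S)) = F -> F = T
(S | G) -> (N -> (Q nand (N <-> S))) = F -> T = T
Hence Statement 2 is true.

2 of the 2 statements are true.

2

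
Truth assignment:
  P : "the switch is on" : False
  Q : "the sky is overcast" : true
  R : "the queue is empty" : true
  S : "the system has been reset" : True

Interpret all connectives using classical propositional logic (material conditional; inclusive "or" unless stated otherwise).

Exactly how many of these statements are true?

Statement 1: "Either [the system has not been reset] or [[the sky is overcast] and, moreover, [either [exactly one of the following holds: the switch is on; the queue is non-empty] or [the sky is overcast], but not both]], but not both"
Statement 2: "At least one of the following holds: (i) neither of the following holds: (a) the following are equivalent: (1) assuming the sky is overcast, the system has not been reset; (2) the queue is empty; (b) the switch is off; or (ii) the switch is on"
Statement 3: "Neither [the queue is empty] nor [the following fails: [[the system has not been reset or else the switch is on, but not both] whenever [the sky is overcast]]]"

Statement 1: In symbols: not S xor (Q and ((P xor not R) xor Q))

not S = not True = False
not R = not True = False
P xor not R = False xor False = False
(P xor not R) xor Q = False xor True = True
Q and ((P xor not R) xor Q) = True and True = True
not S xor (Q and ((P xor not R) xor Q)) = False xor True = True
Hence Statement 1 is true.

Statement 2: In symbols: (((Q -> not S) iff R) nor not P) or P

not S = not True = False
Q -> not S = True -> False = False
(Q -> not S) iff R = False iff True = False
not P = not False = True
((Q -> not S) iff R) nor not P = False nor True = False
(((Q -> not S) iff R) nor not P) or P = False or False = False
Thus Statement 2 is false.

Statement 3: Parsed as R nor not (Q -> (not S xor P))

not S = not True = False
not S xor P = False xor False = False
Q -> (not S xor P) = True -> False = False
not (Q -> (not S xor P)) = not False = True
R nor not (Q -> (not S xor P)) = True nor True = False
Hence Statement 3 is false.

Count: 1.

1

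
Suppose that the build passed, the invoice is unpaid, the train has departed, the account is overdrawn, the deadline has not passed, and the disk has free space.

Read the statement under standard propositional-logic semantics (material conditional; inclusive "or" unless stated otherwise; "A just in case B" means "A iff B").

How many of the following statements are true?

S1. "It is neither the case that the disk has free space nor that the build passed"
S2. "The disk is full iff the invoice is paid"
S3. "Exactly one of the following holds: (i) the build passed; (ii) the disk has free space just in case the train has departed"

Let V = "the disk is full" (False), P = "the build passed" (True), Q = "the invoice is paid" (False), R = "the train has departed" (True).

S1: In symbols: not V nor P

not V = not False = True
not V nor P = True nor True = False
So S1 is false.

S2: Formalization: V iff Q

V iff Q = False iff False = True
Hence S2 is true.

S3: Parsed as P xor (not V iff R)

not V = not False = True
not V iff R = True iff True = True
P xor (not V iff R) = True xor True = False
Hence S3 is false.

Count: 1.

1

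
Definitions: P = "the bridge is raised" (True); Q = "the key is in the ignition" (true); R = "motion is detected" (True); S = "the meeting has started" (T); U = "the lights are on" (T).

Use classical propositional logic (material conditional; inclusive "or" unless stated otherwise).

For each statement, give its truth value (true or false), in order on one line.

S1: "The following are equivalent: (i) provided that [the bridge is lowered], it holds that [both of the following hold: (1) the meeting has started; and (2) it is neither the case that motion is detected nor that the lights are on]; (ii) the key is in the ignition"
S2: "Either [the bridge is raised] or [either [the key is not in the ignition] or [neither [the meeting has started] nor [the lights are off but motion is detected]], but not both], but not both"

S1: Parsed as (not P -> (S and (R nor U))) iff Q

not P = not True = False
R nor U = True nor True = False
S and (R nor U) = True and False = False
not P -> (S and (R nor U)) = False -> False = True
(not P -> (S and (R nor U))) iff Q = True iff True = True
Hence S1 is true.

S2: This is P xor (not Q xor (S nor (not U and R))).

not Q = not True = False
not U = not True = False
not U and R = False and True = False
S nor (not U and R) = True nor False = False
not Q xor (S nor (not U and R)) = False xor False = False
P xor (not Q xor (S nor (not U and R))) = True xor False = True
So S2 is true.

S1 true, S2 true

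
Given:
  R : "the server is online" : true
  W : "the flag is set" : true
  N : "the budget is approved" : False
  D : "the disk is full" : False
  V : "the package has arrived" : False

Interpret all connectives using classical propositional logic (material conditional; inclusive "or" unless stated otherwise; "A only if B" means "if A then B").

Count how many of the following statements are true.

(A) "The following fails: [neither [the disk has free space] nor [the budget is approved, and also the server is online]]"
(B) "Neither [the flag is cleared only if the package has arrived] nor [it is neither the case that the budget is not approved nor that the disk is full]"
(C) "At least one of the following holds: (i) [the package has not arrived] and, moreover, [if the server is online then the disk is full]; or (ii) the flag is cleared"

1

(A): Formalization: not (not D nor (N and R))

not D = not False = True
N and R = False and True = False
not D nor (N and R) = True nor False = False
not (not D nor (N and R)) = not False = True
Hence (A) is true.

(B): In symbols: (not W -> V) nor (not N nor D)

not W = not True = False
not W -> V = False -> False = True
not N = not False = True
not N nor D = True nor False = False
(not W -> V) nor (not N nor D) = True nor False = False
Thus (B) is false.

(C): Parsed as (not V and (R -> D)) or not W

not V = not False = True
R -> D = True -> False = False
not V and (R -> D) = True and False = False
not W = not True = False
(not V and (R -> D)) or not W = False or False = False
Thus (C) is false.

True statements: 1 ((A)).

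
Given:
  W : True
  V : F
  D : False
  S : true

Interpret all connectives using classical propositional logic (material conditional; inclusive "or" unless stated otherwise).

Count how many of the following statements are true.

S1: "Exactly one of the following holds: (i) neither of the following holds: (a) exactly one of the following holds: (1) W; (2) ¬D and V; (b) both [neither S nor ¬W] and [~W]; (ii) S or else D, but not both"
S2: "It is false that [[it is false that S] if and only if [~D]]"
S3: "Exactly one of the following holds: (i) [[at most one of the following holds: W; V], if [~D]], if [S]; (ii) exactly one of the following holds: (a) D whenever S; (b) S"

2

S1: In symbols: ((W xor (~D & V)) nor ((S nor ~W) & ~W)) xor (S xor D)

~D = ~F = T
~D & V = T & F = F
W xor (~D & V) = T xor F = T
~W = ~T = F
S nor ~W = T nor F = F
~W = ~T = F
(S nor ~W) & ~W = F & F = F
(W xor (~D & V)) nor ((S nor ~W) & ~W) = T nor F = F
S xor D = T xor F = T
((W xor (~D & V)) nor ((S nor ~W) & ~W)) xor (S xor D) = F xor T = T
Hence S1 is true.

S2: In symbols: ~(~S <-> ~D)

~S = ~T = F
~D = ~F = T
~S <-> ~D = F <-> T = F
~(~S <-> ~D) = ~F = T
Thus S2 is true.

S3: In symbols: (S -> (~D -> (W nand V))) xor ((S -> D) xor S)

~D = ~F = T
W nand V = T nand F = T
~D -> (W nand V) = T -> T = T
S -> (~D -> (W nand V)) = T -> T = T
S -> D = T -> F = F
(S -> D) xor S = F xor T = T
(S -> (~D -> (W nand V))) xor ((S -> D) xor S) = T xor T = F
Thus S3 is false.

True statements: 2.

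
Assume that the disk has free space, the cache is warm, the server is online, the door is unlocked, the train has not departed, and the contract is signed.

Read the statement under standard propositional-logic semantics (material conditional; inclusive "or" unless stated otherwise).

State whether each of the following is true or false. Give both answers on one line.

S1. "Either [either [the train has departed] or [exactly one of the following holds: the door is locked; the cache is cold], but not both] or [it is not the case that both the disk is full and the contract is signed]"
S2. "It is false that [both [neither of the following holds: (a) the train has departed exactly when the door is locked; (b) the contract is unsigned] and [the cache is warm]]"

Let R = "the train has departed" (F), W = "the door is locked" (F), V = "the cache is warm" (T), Q = "the disk is full" (F), G = "the contract is signed" (T).

S1: This is (R xor (W xor ~V)) | (Q nand G).

~V = ~T = F
W xor ~V = F xor F = F
R xor (W xor ~V) = F xor F = F
Q nand G = F nand T = T
(R xor (W xor ~V)) | (Q nand G) = F | T = T
So S1 is true.

S2: Formalization: ~(((R <-> W) nor ~G) & V)

R <-> W = F <-> F = T
~G = ~T = F
(R <-> W) nor ~G = T nor F = F
((R <-> W) nor ~G) & V = F & T = F
~(((R <-> W) nor ~G) & V) = ~F = T
Thus S2 is true.

S1 True, S2 True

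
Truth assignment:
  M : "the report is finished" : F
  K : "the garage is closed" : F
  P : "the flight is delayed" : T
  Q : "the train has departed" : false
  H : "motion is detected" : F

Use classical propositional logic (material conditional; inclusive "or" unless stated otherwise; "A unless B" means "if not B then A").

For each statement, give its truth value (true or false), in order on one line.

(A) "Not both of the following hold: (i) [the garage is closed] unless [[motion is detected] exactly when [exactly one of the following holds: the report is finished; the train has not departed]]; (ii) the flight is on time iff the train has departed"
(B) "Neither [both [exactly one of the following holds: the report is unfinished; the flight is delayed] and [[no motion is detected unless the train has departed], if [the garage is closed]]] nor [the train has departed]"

(A) T; (B) T

(A): This is (K or (H iff (M xor not Q))) nand (not P iff Q).

not Q = not False = True
M xor not Q = False xor True = True
H iff (M xor not Q) = False iff True = False
K or (H iff (M xor not Q)) = False or False = False
not P = not True = False
not P iff Q = False iff False = True
(K or (H iff (M xor not Q))) nand (not P iff Q) = False nand True = True
So (A) is true.

(B): Parsed as ((not M xor P) and (K -> (not H or Q))) nor Q

not M = not False = True
not M xor P = True xor True = False
not H = not False = True
not H or Q = True or False = True
K -> (not H or Q) = False -> True = True
(not M xor P) and (K -> (not H or Q)) = False and True = False
((not M xor P) and (K -> (not H or Q))) nor Q = False nor False = True
Hence (B) is true.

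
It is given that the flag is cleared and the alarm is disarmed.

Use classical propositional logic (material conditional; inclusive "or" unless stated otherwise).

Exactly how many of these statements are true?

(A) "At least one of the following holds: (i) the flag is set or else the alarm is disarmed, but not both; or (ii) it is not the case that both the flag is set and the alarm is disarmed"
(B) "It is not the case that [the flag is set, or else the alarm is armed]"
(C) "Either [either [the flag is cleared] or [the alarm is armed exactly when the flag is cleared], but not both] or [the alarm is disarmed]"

Let P = "the flag is set" (F), Q = "the alarm is armed" (F).

(A): This is (P xor ~Q) | (P nand ~Q).

~Q = ~F = T
P xor ~Q = F xor T = T
~Q = ~F = T
P nand ~Q = F nand T = T
(P xor ~Q) | (P nand ~Q) = T | T = T
So (A) is true.

(B): This is ~(P | Q).

P | Q = F | F = F
~(P | Q) = ~F = T
Thus (B) is true.

(C): Formalization: (~P xor (Q <-> ~P)) | ~Q

~P = ~F = T
~P = ~F = T
Q <-> ~P = F <-> T = F
~P xor (Q <-> ~P) = T xor F = T
~Q = ~F = T
(~P xor (Q <-> ~P)) | ~Q = T | T = T
Hence (C) is true.

3 of the 3 statements are true.

3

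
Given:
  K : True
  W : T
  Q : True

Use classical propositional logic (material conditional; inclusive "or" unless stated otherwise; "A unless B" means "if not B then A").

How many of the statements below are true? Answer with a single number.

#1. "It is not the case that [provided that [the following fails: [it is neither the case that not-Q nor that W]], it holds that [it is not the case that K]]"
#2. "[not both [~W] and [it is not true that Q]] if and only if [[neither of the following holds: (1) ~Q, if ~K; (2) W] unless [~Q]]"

1

#1: Formalization: ~(~(~Q nor W) -> ~K)

~Q = ~T = F
~Q nor W = F nor T = F
~(~Q nor W) = ~F = T
~K = ~T = F
~(~Q nor W) -> ~K = T -> F = F
~(~(~Q nor W) -> ~K) = ~F = T
So #1 is true.

#2: In symbols: (~W nand ~Q) <-> (((~K -> ~Q) nor W) | ~Q)

~W = ~T = F
~Q = ~T = F
~W nand ~Q = F nand F = T
~K = ~T = F
~Q = ~T = F
~K -> ~Q = F -> F = T
(~K -> ~Q) nor W = T nor T = F
~Q = ~T = F
((~K -> ~Q) nor W) | ~Q = F | F = F
(~W nand ~Q) <-> (((~K -> ~Q) nor W) | ~Q) = T <-> F = F
So #2 is false.

True statements: 1 (#1).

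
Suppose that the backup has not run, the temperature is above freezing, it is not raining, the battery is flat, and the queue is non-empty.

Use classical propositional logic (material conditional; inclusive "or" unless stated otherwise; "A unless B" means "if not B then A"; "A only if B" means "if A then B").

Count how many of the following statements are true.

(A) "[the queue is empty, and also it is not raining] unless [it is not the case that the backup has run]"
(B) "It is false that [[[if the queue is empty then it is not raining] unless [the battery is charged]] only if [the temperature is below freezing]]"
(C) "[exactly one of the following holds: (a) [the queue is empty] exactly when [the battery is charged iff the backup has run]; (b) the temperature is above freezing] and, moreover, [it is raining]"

Let U = "the queue is empty" (False), W = "it is raining" (False), K = "the backup has run" (False), M = "the battery is charged" (False), G = "the temperature is below freezing" (False).

(A): Parsed as (U and not W) or not K

not W = not False = True
U and not W = False and True = False
not K = not False = True
(U and not W) or not K = False or True = True
Hence (A) is true.

(B): In symbols: not (((U -> not W) or M) -> G)

not W = not False = True
U -> not W = False -> True = True
(U -> not W) or M = True or False = True
((U -> not W) or M) -> G = True -> False = False
not (((U -> not W) or M) -> G) = not False = True
Thus (B) is true.

(C): Formalization: ((U iff (M iff K)) xor not G) and W

M iff K = False iff False = True
U iff (M iff K) = False iff True = False
not G = not False = True
(U iff (M iff K)) xor not G = False xor True = True
((U iff (M iff K)) xor not G) and W = True and False = False
Thus (C) is false.

True statements: 2.

2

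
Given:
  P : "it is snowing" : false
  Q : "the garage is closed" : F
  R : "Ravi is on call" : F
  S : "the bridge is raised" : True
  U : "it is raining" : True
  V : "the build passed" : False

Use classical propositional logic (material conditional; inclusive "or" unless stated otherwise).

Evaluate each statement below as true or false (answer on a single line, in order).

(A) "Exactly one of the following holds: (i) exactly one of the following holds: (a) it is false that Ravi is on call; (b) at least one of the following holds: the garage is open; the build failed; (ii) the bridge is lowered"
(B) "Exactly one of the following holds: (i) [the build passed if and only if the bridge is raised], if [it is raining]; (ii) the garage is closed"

(A) false / (B) false

(A): Formalization: (~R xor (~Q | ~V)) xor ~S

~R = ~F = T
~Q = ~F = T
~V = ~F = T
~Q | ~V = T | T = T
~R xor (~Q | ~V) = T xor T = F
~S = ~T = F
(~R xor (~Q | ~V)) xor ~S = F xor F = F
Hence (A) is false.

(B): In symbols: (U -> (V <-> S)) xor Q

V <-> S = F <-> T = F
U -> (V <-> S) = T -> F = F
(U -> (V <-> S)) xor Q = F xor F = F
Thus (B) is false.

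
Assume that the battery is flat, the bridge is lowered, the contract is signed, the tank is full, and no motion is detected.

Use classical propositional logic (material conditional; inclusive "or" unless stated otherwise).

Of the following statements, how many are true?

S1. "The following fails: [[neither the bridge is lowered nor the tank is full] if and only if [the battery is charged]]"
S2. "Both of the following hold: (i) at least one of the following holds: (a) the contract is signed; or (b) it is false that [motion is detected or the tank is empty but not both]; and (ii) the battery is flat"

1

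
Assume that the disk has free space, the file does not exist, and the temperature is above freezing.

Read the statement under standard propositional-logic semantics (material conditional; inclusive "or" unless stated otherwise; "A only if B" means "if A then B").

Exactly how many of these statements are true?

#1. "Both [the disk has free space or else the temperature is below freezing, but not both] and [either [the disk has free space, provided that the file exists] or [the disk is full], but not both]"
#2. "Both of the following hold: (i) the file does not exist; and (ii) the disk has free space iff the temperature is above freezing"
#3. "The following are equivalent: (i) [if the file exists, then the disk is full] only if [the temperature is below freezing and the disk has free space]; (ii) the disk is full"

Let P = "the disk is full" (False), R = "the temperature is below freezing" (False), Q = "the file exists" (False).

#1: Parsed as (not P xor R) and ((Q -> not P) xor P)

not P = not False = True
not P xor R = True xor False = True
not P = not False = True
Q -> not P = False -> True = True
(Q -> not P) xor P = True xor False = True
(not P xor R) and ((Q -> not P) xor P) = True and True = True
Thus #1 is true.

#2: Parsed as not Q and (not P iff not R)

not Q = not False = True
not P = not False = True
not R = not False = True
not P iff not R = True iff True = True
not Q and (not P iff not R) = True and True = True
So #2 is true.

#3: This is ((Q -> P) -> (R and not P)) iff P.

Q -> P = False -> False = True
not P = not False = True
R and not P = False and True = False
(Q -> P) -> (R and not P) = True -> False = False
((Q -> P) -> (R and not P)) iff P = False iff False = True
Thus #3 is true.

Count: 3.

3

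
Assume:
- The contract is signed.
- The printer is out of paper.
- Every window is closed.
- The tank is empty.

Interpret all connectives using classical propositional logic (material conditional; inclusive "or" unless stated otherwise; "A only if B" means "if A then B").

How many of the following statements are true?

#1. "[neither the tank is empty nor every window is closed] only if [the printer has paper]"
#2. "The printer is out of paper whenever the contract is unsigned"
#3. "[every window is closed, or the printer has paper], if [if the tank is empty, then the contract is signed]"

Let S = "the tank is full" (F), R = "a window is open" (F), Q = "the printer has paper" (F), P = "the contract is signed" (T).

#1: In symbols: (¬S ↓ ¬R) → Q

¬S = ¬F = T
¬R = ¬F = T
¬S ↓ ¬R = T ↓ T = F
(¬S ↓ ¬R) → Q = F → F = T
So #1 is true.

#2: Parsed as ¬P → ¬Q

¬P = ¬T = F
¬Q = ¬F = T
¬P → ¬Q = F → T = T
Thus #2 is true.

#3: This is (¬S → P) → (¬R ∨ Q).

¬S = ¬F = T
¬S → P = T → T = T
¬R = ¬F = T
¬R ∨ Q = T ∨ F = T
(¬S → P) → (¬R ∨ Q) = T → T = T
Hence #3 is true.

3 of the 3 statements are true.

3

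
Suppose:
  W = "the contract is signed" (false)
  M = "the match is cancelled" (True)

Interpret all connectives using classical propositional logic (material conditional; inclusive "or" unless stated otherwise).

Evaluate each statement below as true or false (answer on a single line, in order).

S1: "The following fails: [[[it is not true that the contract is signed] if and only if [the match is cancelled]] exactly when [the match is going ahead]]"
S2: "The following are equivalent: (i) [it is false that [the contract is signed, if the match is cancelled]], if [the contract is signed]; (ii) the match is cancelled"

S1: Formalization: not ((not W iff M) iff not M)

not W = not False = True
not W iff M = True iff True = True
not M = not True = False
(not W iff M) iff not M = True iff False = False
not ((not W iff M) iff not M) = not False = True
Hence S1 is true.

S2: Formalization: (W -> not (M -> W)) iff M

M -> W = True -> False = False
not (M -> W) = not False = True
W -> not (M -> W) = False -> True = True
(W -> not (M -> W)) iff M = True iff True = True
So S2 is true.

S1 T, S2 T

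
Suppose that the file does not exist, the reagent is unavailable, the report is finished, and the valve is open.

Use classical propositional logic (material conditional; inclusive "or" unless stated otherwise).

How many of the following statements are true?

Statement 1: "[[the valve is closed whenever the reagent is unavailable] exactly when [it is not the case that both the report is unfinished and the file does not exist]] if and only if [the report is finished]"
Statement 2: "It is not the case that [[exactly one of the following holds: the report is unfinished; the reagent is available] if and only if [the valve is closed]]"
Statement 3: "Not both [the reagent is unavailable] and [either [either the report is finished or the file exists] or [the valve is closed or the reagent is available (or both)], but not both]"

0

Let H = "the reagent is available" (F), Q = "the valve is open" (T), W = "the report is finished" (T), P = "the file exists" (F).

Statement 1: In symbols: ((¬H → ¬Q) ↔ (¬W ↑ ¬P)) ↔ W

¬H = ¬F = T
¬Q = ¬T = F
¬H → ¬Q = T → F = F
¬W = ¬T = F
¬P = ¬F = T
¬W ↑ ¬P = F ↑ T = T
(¬H → ¬Q) ↔ (¬W ↑ ¬P) = F ↔ T = F
((¬H → ¬Q) ↔ (¬W ↑ ¬P)) ↔ W = F ↔ T = F
So Statement 1 is false.

Statement 2: Formalization: ¬((¬W ⊕ H) ↔ ¬Q)

¬W = ¬T = F
¬W ⊕ H = F ⊕ F = F
¬Q = ¬T = F
(¬W ⊕ H) ↔ ¬Q = F ↔ F = T
¬((¬W ⊕ H) ↔ ¬Q) = ¬T = F
Hence Statement 2 is false.

Statement 3: This is ¬H ↑ ((W ∨ P) ⊕ (¬Q ∨ H)).

¬H = ¬F = T
W ∨ P = T ∨ F = T
¬Q = ¬T = F
¬Q ∨ H = F ∨ F = F
(W ∨ P) ⊕ (¬Q ∨ H) = T ⊕ F = T
¬H ↑ ((W ∨ P) ⊕ (¬Q ∨ H)) = T ↑ T = F
So Statement 3 is false.

0 of the 3 statements are true (none).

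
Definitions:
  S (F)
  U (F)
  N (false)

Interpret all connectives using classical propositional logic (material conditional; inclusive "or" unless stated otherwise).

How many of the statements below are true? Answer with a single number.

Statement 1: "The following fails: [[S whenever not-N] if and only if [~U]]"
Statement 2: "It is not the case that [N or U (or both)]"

Statement 1: Formalization: not ((not N -> S) iff not U)

not N = not False = True
not N -> S = True -> False = False
not U = not False = True
(not N -> S) iff not U = False iff True = False
not ((not N -> S) iff not U) = not False = True
So Statement 1 is true.

Statement 2: Parsed as not (N or U)

N or U = False or False = False
not (N or U) = not False = True
So Statement 2 is true.

Count: 2.

2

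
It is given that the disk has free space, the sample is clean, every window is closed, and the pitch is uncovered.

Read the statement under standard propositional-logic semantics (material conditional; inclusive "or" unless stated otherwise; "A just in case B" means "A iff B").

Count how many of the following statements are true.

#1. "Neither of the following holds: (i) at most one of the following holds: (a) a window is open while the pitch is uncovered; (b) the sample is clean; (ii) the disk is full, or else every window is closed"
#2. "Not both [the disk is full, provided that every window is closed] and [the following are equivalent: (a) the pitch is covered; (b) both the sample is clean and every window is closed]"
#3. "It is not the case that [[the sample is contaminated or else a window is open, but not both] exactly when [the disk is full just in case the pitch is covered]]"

2

Let R = "a window is open" (False), S = "the pitch is covered" (False), Q = "the sample is contaminated" (False), P = "the disk is full" (False).

#1: Parsed as ((R and not S) nand not Q) nor (P or not R)

not S = not False = True
R and not S = False and True = False
not Q = not False = True
(R and not S) nand not Q = False nand True = True
not R = not False = True
P or not R = False or True = True
((R and not S) nand not Q) nor (P or not R) = True nor True = False
Thus #1 is false.

#2: This is (not R -> P) nand (S iff (not Q and not R)).

not R = not False = True
not R -> P = True -> False = False
not Q = not False = True
not R = not False = True
not Q and not R = True and True = True
S iff (not Q and not R) = False iff True = False
(not R -> P) nand (S iff (not Q and not R)) = False nand False = True
Thus #2 is true.

#3: In symbols: not ((Q xor R) iff (P iff S))

Q xor R = False xor False = False
P iff S = False iff False = True
(Q xor R) iff (P iff S) = False iff True = False
not ((Q xor R) iff (P iff S)) = not False = True
Hence #3 is true.

Count: 2.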